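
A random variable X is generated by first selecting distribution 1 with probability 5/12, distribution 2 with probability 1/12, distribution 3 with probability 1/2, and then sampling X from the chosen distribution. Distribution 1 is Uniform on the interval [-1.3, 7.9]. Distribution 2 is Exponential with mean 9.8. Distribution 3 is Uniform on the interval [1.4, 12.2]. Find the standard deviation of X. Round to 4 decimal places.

4.4940

Per component, 1: μ=3.3, E[X²]=17.9433; 2: μ=9.8, E[X²]=192.08; 3: μ=6.8, E[X²]=55.96.
E[X] = 0.416667·3.3 + 0.0833333·9.8 + 0.5·6.8 = 5.59167.
E[X²] = 0.416667·17.9433 + 0.0833333·192.08 + 0.5·55.96 = 51.4631.
Var(X) = E[X²] − (E[X])² = 51.4631 − 31.2667 = 20.1963.
SD(X) = √20.1963 = 4.49403.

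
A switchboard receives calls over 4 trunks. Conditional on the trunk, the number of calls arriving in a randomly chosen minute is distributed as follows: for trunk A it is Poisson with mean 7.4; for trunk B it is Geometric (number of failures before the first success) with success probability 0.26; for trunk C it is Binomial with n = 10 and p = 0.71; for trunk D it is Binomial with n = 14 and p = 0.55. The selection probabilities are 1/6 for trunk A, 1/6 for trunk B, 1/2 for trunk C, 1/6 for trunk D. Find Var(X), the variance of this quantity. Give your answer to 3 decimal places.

Per component, A: μ=7.4, E[X²]=62.16; B: μ=2.84615, E[X²]=19.0473; C: μ=7.1, E[X²]=52.469; D: μ=7.7, E[X²]=62.755.
E[X] = 0.166667·7.4 + 0.166667·2.84615 + 0.5·7.1 + 0.166667·7.7 = 6.54103.
E[X²] = 0.166667·62.16 + 0.166667·19.0473 + 0.5·52.469 + 0.166667·62.755 = 50.2282.
Var(X) = E[X²] − (E[X])² = 50.2282 − 42.785 = 7.44321.

7.443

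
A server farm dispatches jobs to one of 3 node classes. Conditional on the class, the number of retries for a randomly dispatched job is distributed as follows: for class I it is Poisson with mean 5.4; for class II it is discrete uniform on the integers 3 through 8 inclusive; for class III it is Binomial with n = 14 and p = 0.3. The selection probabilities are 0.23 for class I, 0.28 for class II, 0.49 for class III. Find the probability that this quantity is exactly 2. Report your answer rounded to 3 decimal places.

0.071

Conditional on each class, P(X = 2): I: 0.0658518; II: 0; III: 0.11336.
By total probability, P(X = 2) = 0.23·0.0658518 + 0.28·0 + 0.49·0.11336 = 0.0706924.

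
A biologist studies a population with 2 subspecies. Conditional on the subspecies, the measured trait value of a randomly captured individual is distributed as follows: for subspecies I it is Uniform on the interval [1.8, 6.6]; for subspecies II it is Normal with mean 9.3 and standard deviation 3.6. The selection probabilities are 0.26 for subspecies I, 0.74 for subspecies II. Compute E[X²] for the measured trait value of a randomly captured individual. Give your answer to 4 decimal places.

78.6786

For each component E[X²] = Var + (mean)², giving I: 19.56; II: 99.45.
Overall E[X²] = 0.26·19.56 + 0.74·99.45 = 78.6786.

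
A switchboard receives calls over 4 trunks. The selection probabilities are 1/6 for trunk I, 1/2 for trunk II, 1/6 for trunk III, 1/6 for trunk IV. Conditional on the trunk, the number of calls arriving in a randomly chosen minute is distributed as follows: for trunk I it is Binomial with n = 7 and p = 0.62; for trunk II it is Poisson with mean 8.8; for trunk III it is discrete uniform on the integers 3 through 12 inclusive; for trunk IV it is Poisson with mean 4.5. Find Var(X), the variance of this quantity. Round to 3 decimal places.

Per component, I: μ=4.34, E[X²]=20.4848; II: μ=8.8, E[X²]=86.24; III: μ=7.5, E[X²]=64.5; IV: μ=4.5, E[X²]=24.75.
E[X] = 0.166667·4.34 + 0.5·8.8 + 0.166667·7.5 + 0.166667·4.5 = 7.12333.
E[X²] = 0.166667·20.4848 + 0.5·86.24 + 0.166667·64.5 + 0.166667·24.75 = 61.4091.
Var(X) = E[X²] − (E[X])² = 61.4091 − 50.7419 = 10.6673.

10.667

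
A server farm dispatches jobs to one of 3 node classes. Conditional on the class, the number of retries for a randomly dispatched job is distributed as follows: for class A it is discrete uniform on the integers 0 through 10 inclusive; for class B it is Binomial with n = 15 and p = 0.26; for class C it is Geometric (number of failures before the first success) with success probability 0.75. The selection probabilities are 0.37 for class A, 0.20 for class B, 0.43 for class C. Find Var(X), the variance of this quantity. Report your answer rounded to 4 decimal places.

9.1167

Per component, A: μ=5, E[X²]=35; B: μ=3.9, E[X²]=18.096; C: μ=0.333333, E[X²]=0.555556.
E[X] = 0.37·5 + 0.2·3.9 + 0.43·0.333333 = 2.77333.
E[X²] = 0.37·35 + 0.2·18.096 + 0.43·0.555556 = 16.8081.
Var(X) = E[X²] − (E[X])² = 16.8081 − 7.69138 = 9.11671.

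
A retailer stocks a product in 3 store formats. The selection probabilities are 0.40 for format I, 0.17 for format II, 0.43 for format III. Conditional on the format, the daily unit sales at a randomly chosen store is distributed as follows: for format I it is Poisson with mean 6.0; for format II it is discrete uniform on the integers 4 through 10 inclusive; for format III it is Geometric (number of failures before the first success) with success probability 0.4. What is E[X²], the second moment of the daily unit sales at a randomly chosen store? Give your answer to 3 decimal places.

For each component E[X²] = Var + (mean)², giving I: 42; II: 53; III: 6.
Overall E[X²] = 0.4·42 + 0.17·53 + 0.43·6 = 28.39.

28.390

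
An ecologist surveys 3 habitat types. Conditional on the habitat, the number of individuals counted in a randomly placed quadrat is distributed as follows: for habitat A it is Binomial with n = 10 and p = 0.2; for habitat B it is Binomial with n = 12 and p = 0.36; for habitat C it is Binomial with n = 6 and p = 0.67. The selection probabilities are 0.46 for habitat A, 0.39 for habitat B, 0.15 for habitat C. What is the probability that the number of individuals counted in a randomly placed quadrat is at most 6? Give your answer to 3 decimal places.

Conditional on each habitat, P(X ≤ 6): A: 0.999136; B: 0.902979; C: 1.
By total probability, P(X ≤ 6) = 0.46·0.999136 + 0.39·0.902979 + 0.15·1 = 0.961764.

0.962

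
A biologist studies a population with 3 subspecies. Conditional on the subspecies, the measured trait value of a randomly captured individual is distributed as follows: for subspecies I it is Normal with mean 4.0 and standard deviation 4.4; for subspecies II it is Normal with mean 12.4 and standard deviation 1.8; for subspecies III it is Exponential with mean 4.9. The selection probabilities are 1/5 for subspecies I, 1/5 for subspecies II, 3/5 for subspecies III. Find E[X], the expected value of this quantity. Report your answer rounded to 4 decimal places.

6.2200

Component means — I: 4; II: 12.4; III: 4.9.
E[X] = 0.2·4 + 0.2·12.4 + 0.6·4.9 = 6.22.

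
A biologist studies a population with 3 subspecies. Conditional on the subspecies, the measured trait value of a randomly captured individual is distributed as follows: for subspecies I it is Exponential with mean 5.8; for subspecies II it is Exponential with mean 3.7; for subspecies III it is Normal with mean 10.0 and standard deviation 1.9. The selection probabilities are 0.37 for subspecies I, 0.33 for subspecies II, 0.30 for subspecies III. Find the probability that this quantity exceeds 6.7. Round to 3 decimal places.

0.458

Conditional on each subspecies, P(X > 6.7): I: 0.315003; II: 0.163521; III: 0.958792.
By total probability, P(X > 6.7) = 0.37·0.315003 + 0.33·0.163521 + 0.3·0.958792 = 0.458151.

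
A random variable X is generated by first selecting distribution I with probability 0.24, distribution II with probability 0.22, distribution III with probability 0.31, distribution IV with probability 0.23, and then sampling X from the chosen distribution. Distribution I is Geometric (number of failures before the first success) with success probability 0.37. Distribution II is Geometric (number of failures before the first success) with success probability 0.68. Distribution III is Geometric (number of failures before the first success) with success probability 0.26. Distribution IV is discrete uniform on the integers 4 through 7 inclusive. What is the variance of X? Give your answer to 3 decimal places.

8.078

Per component, I: μ=1.7027, E[X²]=7.5011; II: μ=0.470588, E[X²]=0.913495; III: μ=2.84615, E[X²]=19.0473; IV: μ=5.5, E[X²]=31.5.
E[X] = 0.24·1.7027 + 0.22·0.470588 + 0.31·2.84615 + 0.23·5.5 = 2.65949.
E[X²] = 0.24·7.5011 + 0.22·0.913495 + 0.31·19.0473 + 0.23·31.5 = 15.1509.
Var(X) = E[X²] − (E[X])² = 15.1509 − 7.07286 = 8.07804.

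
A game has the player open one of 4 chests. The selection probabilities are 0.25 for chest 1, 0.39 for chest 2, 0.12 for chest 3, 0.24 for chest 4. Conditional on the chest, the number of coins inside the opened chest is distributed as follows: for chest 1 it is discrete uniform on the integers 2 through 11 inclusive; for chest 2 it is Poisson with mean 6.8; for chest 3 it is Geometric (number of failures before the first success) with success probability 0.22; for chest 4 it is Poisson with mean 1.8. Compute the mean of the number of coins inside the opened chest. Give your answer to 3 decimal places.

Component means — 1: 6.5; 2: 6.8; 3: 3.54545; 4: 1.8.
E[X] = 0.25·6.5 + 0.39·6.8 + 0.12·3.54545 + 0.24·1.8 = 5.13445.

5.134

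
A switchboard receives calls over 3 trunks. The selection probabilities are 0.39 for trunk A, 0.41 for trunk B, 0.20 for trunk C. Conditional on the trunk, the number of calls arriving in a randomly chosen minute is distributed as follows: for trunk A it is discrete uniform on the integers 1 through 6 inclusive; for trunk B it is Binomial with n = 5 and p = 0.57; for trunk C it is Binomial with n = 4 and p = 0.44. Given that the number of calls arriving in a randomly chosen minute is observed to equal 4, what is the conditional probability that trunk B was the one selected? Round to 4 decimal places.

0.5621

Likelihoods P(X=4 | ·): A: 0.166667; B: 0.226954; C: 0.037481.
Posterior ∝ prior × likelihood. Numerator for B: 0.41·0.226954 = 0.0930511.
Normalizing constant: 0.39·0.166667 + 0.41·0.226954 + 0.2·0.037481 = 0.165547.
P(B | observation) = 0.0930511 / 0.165547 = 0.562082.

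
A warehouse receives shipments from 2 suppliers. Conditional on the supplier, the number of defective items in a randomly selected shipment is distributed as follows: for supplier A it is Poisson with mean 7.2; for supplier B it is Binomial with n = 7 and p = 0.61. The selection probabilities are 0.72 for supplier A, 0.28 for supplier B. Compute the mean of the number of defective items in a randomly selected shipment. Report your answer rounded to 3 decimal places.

Component means — A: 7.2; B: 4.27.
E[X] = 0.72·7.2 + 0.28·4.27 = 6.3796.

6.380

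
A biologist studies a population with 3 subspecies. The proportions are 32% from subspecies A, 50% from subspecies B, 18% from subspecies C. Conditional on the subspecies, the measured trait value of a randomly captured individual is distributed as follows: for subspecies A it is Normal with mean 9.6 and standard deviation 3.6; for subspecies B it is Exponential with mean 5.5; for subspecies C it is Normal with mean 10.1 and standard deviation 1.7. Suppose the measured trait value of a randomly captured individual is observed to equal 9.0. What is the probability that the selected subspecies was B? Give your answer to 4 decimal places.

0.2036

Likelihoods f(9.0 | ·): A: 0.109289; B: 0.0353976; C: 0.190346.
Posterior ∝ prior × likelihood. Numerator for B: 0.5·0.0353976 = 0.0176988.
Normalizing constant: 0.32·0.109289 + 0.5·0.0353976 + 0.18·0.190346 = 0.0869336.
P(B | observation) = 0.0176988 / 0.0869336 = 0.20359.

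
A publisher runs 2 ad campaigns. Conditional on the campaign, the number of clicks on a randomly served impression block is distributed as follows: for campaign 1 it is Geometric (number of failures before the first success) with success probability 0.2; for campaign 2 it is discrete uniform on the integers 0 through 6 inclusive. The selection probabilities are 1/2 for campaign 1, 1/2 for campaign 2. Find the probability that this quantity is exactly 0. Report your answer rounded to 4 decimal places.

Conditional on each campaign, P(X = 0): 1: 0.2; 2: 0.142857.
By total probability, P(X = 0) = 0.5·0.2 + 0.5·0.142857 = 0.171429.

0.1714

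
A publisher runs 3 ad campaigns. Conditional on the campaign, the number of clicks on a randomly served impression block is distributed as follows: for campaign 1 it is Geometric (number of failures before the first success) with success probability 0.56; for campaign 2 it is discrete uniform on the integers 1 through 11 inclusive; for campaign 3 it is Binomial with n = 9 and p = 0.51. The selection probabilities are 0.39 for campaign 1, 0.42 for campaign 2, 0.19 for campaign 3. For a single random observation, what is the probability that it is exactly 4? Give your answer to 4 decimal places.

0.0921

Conditional on each campaign, P(X = 4): 1: 0.0209893; 2: 0.0909091; 3: 0.240786.
By total probability, P(X = 4) = 0.39·0.0209893 + 0.42·0.0909091 + 0.19·0.240786 = 0.092117.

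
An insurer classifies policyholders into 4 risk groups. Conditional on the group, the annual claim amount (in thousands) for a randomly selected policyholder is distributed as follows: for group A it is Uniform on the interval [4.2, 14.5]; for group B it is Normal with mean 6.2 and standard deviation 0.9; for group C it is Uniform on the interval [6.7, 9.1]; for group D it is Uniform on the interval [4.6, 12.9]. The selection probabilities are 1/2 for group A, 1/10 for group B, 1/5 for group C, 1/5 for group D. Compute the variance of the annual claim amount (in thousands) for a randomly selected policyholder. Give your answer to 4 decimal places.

Per component, A: μ=9.35, E[X²]=96.2633; B: μ=6.2, E[X²]=39.25; C: μ=7.9, E[X²]=62.89; D: μ=8.75, E[X²]=82.3033.
E[X] = 0.5·9.35 + 0.1·6.2 + 0.2·7.9 + 0.2·8.75 = 8.625.
E[X²] = 0.5·96.2633 + 0.1·39.25 + 0.2·62.89 + 0.2·82.3033 = 81.0953.
Var(X) = E[X²] − (E[X])² = 81.0953 − 74.3906 = 6.70471.

6.7047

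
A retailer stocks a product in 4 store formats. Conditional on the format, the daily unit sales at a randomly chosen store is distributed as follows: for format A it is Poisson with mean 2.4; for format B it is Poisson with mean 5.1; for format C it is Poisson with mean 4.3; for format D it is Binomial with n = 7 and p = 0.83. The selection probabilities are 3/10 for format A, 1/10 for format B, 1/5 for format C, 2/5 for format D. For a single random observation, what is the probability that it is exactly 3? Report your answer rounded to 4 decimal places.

0.1188

Conditional on each format, P(X = 3): A: 0.209014; B: 0.13479; C: 0.179799; D: 0.0167147.
By total probability, P(X = 3) = 0.3·0.209014 + 0.1·0.13479 + 0.2·0.179799 + 0.4·0.0167147 = 0.118829.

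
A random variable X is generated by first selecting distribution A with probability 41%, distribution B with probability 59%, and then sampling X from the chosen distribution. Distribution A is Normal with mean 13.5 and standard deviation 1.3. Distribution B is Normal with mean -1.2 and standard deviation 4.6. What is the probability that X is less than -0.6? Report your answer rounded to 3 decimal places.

Conditional on each component, P(X < -0.6): A: 0; B: 0.551889.
By total probability, P(X < -0.6) = 0.41·0 + 0.59·0.551889 = 0.325614.

0.326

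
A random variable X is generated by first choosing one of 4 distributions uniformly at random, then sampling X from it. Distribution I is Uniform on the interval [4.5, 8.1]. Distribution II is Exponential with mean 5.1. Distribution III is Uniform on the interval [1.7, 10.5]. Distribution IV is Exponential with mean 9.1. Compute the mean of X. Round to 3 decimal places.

6.650

Component means — I: 6.3; II: 5.1; III: 6.1; IV: 9.1.
E[X] = 0.25·6.3 + 0.25·5.1 + 0.25·6.1 + 0.25·9.1 = 6.65.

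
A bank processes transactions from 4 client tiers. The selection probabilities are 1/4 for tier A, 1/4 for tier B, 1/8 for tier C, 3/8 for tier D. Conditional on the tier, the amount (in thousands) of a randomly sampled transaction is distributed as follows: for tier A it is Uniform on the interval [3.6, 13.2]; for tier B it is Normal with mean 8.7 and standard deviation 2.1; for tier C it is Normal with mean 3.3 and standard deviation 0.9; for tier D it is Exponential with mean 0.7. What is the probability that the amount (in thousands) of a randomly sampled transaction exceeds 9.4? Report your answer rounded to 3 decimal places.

0.191

Conditional on each tier, P(X > 9.4): A: 0.395833; B: 0.369441; C: 6.1019e-12; D: 1.47247e-06.
By total probability, P(X > 9.4) = 0.25·0.395833 + 0.25·0.369441 + 0.125·6.1019e-12 + 0.375·1.47247e-06 = 0.191319.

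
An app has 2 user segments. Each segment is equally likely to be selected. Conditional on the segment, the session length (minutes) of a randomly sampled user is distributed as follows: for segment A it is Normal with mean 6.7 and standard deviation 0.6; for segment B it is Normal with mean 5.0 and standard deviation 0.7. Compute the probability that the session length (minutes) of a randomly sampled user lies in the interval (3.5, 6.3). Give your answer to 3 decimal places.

0.602

Conditional on each segment, P(3.5 < X < 6.3): A: 0.252492; B: 0.952292.
By total probability, P(3.5 < X < 6.3) = 0.5·0.252492 + 0.5·0.952292 = 0.602392.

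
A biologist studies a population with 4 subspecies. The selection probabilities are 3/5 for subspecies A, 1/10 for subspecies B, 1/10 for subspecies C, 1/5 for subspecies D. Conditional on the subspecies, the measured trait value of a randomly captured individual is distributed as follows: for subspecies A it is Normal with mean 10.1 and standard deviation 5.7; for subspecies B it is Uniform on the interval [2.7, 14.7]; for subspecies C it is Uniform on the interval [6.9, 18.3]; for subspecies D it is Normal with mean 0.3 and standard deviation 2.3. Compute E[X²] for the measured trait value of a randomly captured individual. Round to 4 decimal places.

107.5040

For each component E[X²] = Var + (mean)², giving A: 134.5; B: 87.69; C: 169.59; D: 5.38.
Overall E[X²] = 0.6·134.5 + 0.1·87.69 + 0.1·169.59 + 0.2·5.38 = 107.504.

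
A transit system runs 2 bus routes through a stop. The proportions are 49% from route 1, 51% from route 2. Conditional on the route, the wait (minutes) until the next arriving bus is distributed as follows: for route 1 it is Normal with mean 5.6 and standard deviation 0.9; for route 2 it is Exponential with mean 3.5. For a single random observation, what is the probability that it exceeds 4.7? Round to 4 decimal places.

Conditional on each route, P(X > 4.7): 1: 0.841345; 2: 0.261099.
By total probability, P(X > 4.7) = 0.49·0.841345 + 0.51·0.261099 = 0.545419.

0.5454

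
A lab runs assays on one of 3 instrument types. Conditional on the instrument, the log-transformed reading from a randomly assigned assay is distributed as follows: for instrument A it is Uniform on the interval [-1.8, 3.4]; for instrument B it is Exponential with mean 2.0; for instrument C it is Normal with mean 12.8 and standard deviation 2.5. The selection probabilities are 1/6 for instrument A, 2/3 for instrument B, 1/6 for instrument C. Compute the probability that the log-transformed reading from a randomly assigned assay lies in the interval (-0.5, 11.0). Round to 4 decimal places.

Conditional on each instrument, P(-0.5 < X < 11.0): A: 0.75; B: 0.995913; C: 0.235762.
By total probability, P(-0.5 < X < 11.0) = 0.166667·0.75 + 0.666667·0.995913 + 0.166667·0.235762 = 0.828236.

0.8282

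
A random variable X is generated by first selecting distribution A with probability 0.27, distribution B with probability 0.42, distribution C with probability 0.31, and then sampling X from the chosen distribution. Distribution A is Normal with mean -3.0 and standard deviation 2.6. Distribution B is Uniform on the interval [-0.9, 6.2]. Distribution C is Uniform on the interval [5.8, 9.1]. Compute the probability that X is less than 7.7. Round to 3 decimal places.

Conditional on each component, P(X < 7.7): A: 0.999981; B: 1; C: 0.575758.
By total probability, P(X < 7.7) = 0.27·0.999981 + 0.42·1 + 0.31·0.575758 = 0.86848.

0.868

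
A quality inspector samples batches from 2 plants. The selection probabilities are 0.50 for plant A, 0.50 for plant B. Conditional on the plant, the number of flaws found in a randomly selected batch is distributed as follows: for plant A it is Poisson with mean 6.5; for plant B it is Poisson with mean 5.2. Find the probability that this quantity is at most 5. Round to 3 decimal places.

0.475

Conditional on each plant, P(X ≤ 5): A: 0.369041; B: 0.580913.
By total probability, P(X ≤ 5) = 0.5·0.369041 + 0.5·0.580913 = 0.474977.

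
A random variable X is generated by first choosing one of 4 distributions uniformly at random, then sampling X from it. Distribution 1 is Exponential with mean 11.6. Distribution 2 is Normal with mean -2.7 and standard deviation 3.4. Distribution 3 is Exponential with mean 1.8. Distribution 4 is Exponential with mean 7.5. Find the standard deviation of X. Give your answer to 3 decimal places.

9.002

Per component, 1: μ=11.6, E[X²]=269.12; 2: μ=-2.7, E[X²]=18.85; 3: μ=1.8, E[X²]=6.48; 4: μ=7.5, E[X²]=112.5.
E[X] = 0.25·11.6 + 0.25·-2.7 + 0.25·1.8 + 0.25·7.5 = 4.55.
E[X²] = 0.25·269.12 + 0.25·18.85 + 0.25·6.48 + 0.25·112.5 = 101.737.
Var(X) = E[X²] − (E[X])² = 101.737 − 20.7025 = 81.035.
SD(X) = √81.035 = 9.00194.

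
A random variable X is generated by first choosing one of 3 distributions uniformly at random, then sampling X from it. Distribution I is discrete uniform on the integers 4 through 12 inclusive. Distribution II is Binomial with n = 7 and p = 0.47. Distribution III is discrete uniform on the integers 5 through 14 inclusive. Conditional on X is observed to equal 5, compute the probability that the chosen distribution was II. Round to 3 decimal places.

0.391

Likelihoods P(X=5 | ·): I: 0.111111; II: 0.135288; III: 0.1.
Posterior ∝ prior × likelihood. Numerator for II: 0.333333·0.135288 = 0.0450961.
Normalizing constant: 0.333333·0.111111 + 0.333333·0.135288 + 0.333333·0.1 = 0.115466.
P(II | observation) = 0.0450961 / 0.115466 = 0.390556.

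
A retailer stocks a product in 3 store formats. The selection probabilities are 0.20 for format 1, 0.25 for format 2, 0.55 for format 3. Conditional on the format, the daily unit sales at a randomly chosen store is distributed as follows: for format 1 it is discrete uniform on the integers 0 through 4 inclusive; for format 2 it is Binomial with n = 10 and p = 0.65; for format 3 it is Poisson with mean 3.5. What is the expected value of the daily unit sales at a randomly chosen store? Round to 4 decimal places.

Component means — 1: 2; 2: 6.5; 3: 3.5.
E[X] = 0.2·2 + 0.25·6.5 + 0.55·3.5 = 3.95.

3.9500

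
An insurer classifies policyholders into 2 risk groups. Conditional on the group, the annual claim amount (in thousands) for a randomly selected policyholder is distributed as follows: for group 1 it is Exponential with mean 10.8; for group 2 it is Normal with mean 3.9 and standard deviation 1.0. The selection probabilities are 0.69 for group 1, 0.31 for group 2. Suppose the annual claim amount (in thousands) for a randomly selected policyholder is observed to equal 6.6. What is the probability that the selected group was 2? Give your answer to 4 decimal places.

Likelihoods f(6.6 | ·): 1: 0.0502544; 2: 0.0104209.
Posterior ∝ prior × likelihood. Numerator for 2: 0.31·0.0104209 = 0.00323049.
Normalizing constant: 0.69·0.0502544 + 0.31·0.0104209 = 0.037906.
P(2 | observation) = 0.00323049 / 0.037906 = 0.0852237.

0.0852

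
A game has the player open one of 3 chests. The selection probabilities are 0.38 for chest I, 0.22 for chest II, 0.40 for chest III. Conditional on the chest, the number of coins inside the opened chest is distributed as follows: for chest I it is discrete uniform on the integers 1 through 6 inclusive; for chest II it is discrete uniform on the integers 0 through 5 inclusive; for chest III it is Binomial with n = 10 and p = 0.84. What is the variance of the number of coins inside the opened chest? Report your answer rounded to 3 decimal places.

9.084

Per component, I: μ=3.5, E[X²]=15.1667; II: μ=2.5, E[X²]=9.16667; III: μ=8.4, E[X²]=71.904.
E[X] = 0.38·3.5 + 0.22·2.5 + 0.4·8.4 = 5.24.
E[X²] = 0.38·15.1667 + 0.22·9.16667 + 0.4·71.904 = 36.5416.
Var(X) = E[X²] − (E[X])² = 36.5416 − 27.4576 = 9.084.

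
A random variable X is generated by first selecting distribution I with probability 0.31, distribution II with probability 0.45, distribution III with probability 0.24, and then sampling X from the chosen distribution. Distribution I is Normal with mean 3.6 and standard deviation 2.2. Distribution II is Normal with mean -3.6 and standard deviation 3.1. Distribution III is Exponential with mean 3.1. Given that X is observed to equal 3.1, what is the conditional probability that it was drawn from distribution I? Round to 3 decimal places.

0.616

Likelihoods f(3.1 | ·): I: 0.176714; II: 0.0124513; III: 0.118671.
Posterior ∝ prior × likelihood. Numerator for I: 0.31·0.176714 = 0.0547814.
Normalizing constant: 0.31·0.176714 + 0.45·0.0124513 + 0.24·0.118671 = 0.0888654.
P(I | observation) = 0.0547814 / 0.0888654 = 0.616453.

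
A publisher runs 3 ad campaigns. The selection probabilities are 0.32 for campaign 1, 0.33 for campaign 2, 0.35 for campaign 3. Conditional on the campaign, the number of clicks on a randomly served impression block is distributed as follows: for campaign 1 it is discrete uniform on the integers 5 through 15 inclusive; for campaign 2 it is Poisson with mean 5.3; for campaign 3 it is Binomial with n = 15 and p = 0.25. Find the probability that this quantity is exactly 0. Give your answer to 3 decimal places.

Conditional on each campaign, P(X = 0): 1: 0; 2: 0.00499159; 3: 0.0133635.
By total probability, P(X = 0) = 0.32·0 + 0.33·0.00499159 + 0.35·0.0133635 = 0.00632444.

0.006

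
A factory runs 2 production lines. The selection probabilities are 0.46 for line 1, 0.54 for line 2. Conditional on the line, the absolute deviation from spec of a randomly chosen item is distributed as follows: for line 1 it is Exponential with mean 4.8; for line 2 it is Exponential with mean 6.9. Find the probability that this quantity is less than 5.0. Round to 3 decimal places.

Conditional on each line, P(X < 5.0): 1: 0.647134; 2: 0.5155.
By total probability, P(X < 5.0) = 0.46·0.647134 + 0.54·0.5155 = 0.576052.

0.576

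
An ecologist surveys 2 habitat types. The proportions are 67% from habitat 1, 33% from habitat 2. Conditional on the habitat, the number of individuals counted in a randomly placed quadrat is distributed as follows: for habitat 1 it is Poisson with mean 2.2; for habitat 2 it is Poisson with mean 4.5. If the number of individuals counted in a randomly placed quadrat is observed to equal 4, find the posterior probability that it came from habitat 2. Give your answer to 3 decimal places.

Likelihoods P(X=4 | ·): 1: 0.108151; 2: 0.189808.
Posterior ∝ prior × likelihood. Numerator for 2: 0.33·0.189808 = 0.0626365.
Normalizing constant: 0.67·0.108151 + 0.33·0.189808 = 0.135098.
P(2 | observation) = 0.0626365 / 0.135098 = 0.463638.

0.464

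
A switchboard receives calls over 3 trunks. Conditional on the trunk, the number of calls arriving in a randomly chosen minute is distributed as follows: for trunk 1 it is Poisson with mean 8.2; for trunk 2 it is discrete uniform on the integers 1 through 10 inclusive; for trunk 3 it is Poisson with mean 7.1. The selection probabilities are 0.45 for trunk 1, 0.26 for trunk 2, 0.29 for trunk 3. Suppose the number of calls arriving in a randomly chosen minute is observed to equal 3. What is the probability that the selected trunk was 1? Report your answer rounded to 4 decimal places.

Likelihoods P(X=3 | ·): 1: 0.0252392; 2: 0.1; 3: 0.049219.
Posterior ∝ prior × likelihood. Numerator for 1: 0.45·0.0252392 = 0.0113576.
Normalizing constant: 0.45·0.0252392 + 0.26·0.1 + 0.29·0.049219 = 0.0516312.
P(1 | observation) = 0.0113576 / 0.0516312 = 0.219976.

0.2200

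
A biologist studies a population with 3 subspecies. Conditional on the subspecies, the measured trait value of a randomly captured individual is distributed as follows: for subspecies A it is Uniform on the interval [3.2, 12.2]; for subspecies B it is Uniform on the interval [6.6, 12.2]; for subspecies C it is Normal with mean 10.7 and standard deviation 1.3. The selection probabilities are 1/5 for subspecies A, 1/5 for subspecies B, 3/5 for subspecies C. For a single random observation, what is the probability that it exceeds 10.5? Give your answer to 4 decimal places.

0.4352

Conditional on each subspecies, P(X > 10.5): A: 0.188889; B: 0.303571; C: 0.561134.
By total probability, P(X > 10.5) = 0.2·0.188889 + 0.2·0.303571 + 0.6·0.561134 = 0.435173.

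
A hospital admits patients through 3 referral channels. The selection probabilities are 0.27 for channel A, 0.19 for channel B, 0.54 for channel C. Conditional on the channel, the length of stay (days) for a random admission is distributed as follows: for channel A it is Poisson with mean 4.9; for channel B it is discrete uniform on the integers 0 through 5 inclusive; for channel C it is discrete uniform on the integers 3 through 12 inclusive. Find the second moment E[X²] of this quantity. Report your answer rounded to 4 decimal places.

44.3774

For each component E[X²] = Var + (mean)², giving A: 28.91; B: 9.16667; C: 64.5.
Overall E[X²] = 0.27·28.91 + 0.19·9.16667 + 0.54·64.5 = 44.3774.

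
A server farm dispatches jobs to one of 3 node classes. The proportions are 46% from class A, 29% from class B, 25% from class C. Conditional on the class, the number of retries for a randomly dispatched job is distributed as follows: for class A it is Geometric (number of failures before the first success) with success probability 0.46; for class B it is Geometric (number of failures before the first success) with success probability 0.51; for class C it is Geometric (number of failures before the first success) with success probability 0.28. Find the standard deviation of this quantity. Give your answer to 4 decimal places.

Per component, A: μ=1.17391, E[X²]=3.93006; B: μ=0.960784, E[X²]=2.807; C: μ=2.57143, E[X²]=15.7959.
E[X] = 0.46·1.17391 + 0.29·0.960784 + 0.25·2.57143 = 1.46148.
E[X²] = 0.46·3.93006 + 0.29·2.807 + 0.25·15.7959 = 6.57083.
Var(X) = E[X²] − (E[X])² = 6.57083 − 2.13594 = 4.4349.
SD(X) = √4.4349 = 2.10592.

2.1059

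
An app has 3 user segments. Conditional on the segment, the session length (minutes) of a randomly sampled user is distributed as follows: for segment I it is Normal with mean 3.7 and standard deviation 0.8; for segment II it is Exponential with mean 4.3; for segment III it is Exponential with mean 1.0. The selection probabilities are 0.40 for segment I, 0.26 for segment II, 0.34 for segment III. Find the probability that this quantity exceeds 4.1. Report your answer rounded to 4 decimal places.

0.2293

Conditional on each segment, P(X > 4.1): I: 0.308538; II: 0.385394; III: 0.0165727.
By total probability, P(X > 4.1) = 0.4·0.308538 + 0.26·0.385394 + 0.34·0.0165727 = 0.229252.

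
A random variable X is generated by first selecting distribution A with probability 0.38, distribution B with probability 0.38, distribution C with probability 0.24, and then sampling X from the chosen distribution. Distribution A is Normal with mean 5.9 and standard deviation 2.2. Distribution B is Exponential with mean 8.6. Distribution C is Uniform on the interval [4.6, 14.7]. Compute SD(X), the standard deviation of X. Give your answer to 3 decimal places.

5.867

Per component, A: μ=5.9, E[X²]=39.65; B: μ=8.6, E[X²]=147.92; C: μ=9.65, E[X²]=101.623.
E[X] = 0.38·5.9 + 0.38·8.6 + 0.24·9.65 = 7.826.
E[X²] = 0.38·39.65 + 0.38·147.92 + 0.24·101.623 = 95.6662.
Var(X) = E[X²] − (E[X])² = 95.6662 − 61.2463 = 34.4199.
SD(X) = √34.4199 = 5.86685.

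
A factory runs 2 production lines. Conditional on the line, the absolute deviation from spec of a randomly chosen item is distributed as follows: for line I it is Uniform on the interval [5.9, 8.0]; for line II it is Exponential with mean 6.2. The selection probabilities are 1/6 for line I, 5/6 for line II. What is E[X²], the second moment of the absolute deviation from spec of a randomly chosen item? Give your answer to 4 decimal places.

72.1783

For each component E[X²] = Var + (mean)², giving I: 48.67; II: 76.88.
Overall E[X²] = 0.166667·48.67 + 0.833333·76.88 = 72.1783.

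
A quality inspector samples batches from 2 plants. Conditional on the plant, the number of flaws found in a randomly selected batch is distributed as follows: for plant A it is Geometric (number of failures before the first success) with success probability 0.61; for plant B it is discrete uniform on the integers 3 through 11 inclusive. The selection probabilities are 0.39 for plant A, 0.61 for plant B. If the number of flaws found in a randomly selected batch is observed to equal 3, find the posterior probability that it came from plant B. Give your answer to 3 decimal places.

Likelihoods P(X=3 | ·): A: 0.0361846; B: 0.111111.
Posterior ∝ prior × likelihood. Numerator for B: 0.61·0.111111 = 0.0677778.
Normalizing constant: 0.39·0.0361846 + 0.61·0.111111 = 0.0818898.
P(B | observation) = 0.0677778 / 0.0818898 = 0.827671.

0.828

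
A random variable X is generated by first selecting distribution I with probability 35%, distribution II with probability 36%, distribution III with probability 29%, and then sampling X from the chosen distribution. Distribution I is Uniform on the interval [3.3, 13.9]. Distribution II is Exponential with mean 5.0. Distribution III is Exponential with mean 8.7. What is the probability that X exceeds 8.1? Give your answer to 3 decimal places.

Conditional on each component, P(X > 8.1): I: 0.54717; II: 0.197899; III: 0.394146.
By total probability, P(X > 8.1) = 0.35·0.54717 + 0.36·0.197899 + 0.29·0.394146 = 0.377055.

0.377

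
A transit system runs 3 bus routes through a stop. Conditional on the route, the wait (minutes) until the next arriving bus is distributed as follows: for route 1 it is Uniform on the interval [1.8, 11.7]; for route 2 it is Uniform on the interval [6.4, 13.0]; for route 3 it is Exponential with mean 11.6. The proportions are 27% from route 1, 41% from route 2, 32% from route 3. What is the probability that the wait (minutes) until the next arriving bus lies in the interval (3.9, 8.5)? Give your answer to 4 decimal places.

Conditional on each route, P(3.9 < X < 8.5): 1: 0.464646; 2: 0.318182; 3: 0.233894.
By total probability, P(3.9 < X < 8.5) = 0.27·0.464646 + 0.41·0.318182 + 0.32·0.233894 = 0.330755.

0.3308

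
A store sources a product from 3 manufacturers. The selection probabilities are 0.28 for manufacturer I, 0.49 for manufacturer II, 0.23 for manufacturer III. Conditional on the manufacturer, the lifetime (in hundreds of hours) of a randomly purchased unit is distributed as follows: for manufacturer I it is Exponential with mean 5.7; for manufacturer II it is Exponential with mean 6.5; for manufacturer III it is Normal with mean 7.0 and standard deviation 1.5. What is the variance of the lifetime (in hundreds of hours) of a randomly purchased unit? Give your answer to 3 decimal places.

Per component, I: μ=5.7, E[X²]=64.98; II: μ=6.5, E[X²]=84.5; III: μ=7, E[X²]=51.25.
E[X] = 0.28·5.7 + 0.49·6.5 + 0.23·7 = 6.391.
E[X²] = 0.28·64.98 + 0.49·84.5 + 0.23·51.25 = 71.3869.
Var(X) = E[X²] − (E[X])² = 71.3869 − 40.8449 = 30.542.

30.542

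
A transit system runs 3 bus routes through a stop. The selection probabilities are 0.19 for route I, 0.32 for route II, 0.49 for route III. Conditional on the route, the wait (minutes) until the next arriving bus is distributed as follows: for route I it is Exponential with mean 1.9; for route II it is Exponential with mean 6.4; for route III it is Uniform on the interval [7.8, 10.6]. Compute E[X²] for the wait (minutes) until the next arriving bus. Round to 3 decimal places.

69.380

For each component E[X²] = Var + (mean)², giving I: 7.22; II: 81.92; III: 85.2933.
Overall E[X²] = 0.19·7.22 + 0.32·81.92 + 0.49·85.2933 = 69.3799.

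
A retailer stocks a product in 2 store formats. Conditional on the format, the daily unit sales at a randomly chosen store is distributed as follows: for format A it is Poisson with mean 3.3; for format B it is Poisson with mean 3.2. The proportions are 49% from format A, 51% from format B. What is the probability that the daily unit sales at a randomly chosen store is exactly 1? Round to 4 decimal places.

0.1262

Conditional on each format, P(X = 1): A: 0.121714; B: 0.130439.
By total probability, P(X = 1) = 0.49·0.121714 + 0.51·0.130439 = 0.126164.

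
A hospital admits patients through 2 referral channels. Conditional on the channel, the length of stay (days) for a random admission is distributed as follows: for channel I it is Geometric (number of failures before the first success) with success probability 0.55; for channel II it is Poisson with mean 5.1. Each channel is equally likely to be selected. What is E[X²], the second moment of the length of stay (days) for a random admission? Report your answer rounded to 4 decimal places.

16.6335

For each component E[X²] = Var + (mean)², giving I: 2.15702; II: 31.11.
Overall E[X²] = 0.5·2.15702 + 0.5·31.11 = 16.6335.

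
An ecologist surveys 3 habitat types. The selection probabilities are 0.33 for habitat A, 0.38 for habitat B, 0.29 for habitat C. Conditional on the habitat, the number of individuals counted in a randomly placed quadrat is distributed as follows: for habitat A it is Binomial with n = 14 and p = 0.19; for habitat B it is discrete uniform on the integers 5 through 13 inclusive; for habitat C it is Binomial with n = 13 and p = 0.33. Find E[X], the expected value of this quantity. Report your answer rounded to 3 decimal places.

5.542

Component means — A: 2.66; B: 9; C: 4.29.
E[X] = 0.33·2.66 + 0.38·9 + 0.29·4.29 = 5.5419.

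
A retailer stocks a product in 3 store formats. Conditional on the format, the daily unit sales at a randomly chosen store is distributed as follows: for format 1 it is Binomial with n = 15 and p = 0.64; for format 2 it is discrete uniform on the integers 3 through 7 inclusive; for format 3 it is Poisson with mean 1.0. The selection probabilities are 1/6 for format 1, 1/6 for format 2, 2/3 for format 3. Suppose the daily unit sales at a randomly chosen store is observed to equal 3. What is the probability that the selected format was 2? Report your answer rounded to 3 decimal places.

0.449

Likelihoods P(X=3 | ·): 1: 0.000565173; 2: 0.2; 3: 0.0613132.
Posterior ∝ prior × likelihood. Numerator for 2: 0.166667·0.2 = 0.0333333.
Normalizing constant: 0.166667·0.000565173 + 0.166667·0.2 + 0.666667·0.0613132 = 0.074303.
P(2 | observation) = 0.0333333 / 0.074303 = 0.448613.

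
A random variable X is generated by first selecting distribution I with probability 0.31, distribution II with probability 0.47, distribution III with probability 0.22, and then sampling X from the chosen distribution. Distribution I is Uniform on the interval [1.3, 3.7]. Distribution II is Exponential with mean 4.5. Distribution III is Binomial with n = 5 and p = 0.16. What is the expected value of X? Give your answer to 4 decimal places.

3.0660

Component means — I: 2.5; II: 4.5; III: 0.8.
E[X] = 0.31·2.5 + 0.47·4.5 + 0.22·0.8 = 3.066.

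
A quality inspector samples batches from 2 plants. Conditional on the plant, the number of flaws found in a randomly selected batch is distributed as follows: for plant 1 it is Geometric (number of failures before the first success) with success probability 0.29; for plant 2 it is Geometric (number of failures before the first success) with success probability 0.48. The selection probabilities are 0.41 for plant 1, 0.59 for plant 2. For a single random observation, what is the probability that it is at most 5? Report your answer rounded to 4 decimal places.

Conditional on each plant, P(X ≤ 5): 1: 0.8719; 2: 0.980229.
By total probability, P(X ≤ 5) = 0.41·0.8719 + 0.59·0.980229 = 0.935814.

0.9358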